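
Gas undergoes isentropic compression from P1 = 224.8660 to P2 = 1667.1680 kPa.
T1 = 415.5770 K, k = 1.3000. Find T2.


(k-1)/k = 0.2308
(P2/P1)^exp = 1.5877
T2 = 415.5770 * 1.5877 = 659.8323 K

659.8323 K


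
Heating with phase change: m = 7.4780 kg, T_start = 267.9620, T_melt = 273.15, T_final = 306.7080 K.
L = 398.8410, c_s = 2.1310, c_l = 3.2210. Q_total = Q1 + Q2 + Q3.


Q1 (sensible, solid) = 7.4780 * 2.1310 * 5.1880 = 82.6740 kJ
Q2 (latent) = 7.4780 * 398.8410 = 2982.5330 kJ
Q3 (sensible, liquid) = 7.4780 * 3.2210 * 33.5580 = 808.2994 kJ
Q_total = 3873.5064 kJ

3873.5064 kJ


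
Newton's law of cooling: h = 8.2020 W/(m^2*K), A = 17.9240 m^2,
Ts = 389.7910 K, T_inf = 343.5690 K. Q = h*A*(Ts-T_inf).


dT = 46.2220 K
Q = 8.2020 * 17.9240 * 46.2220 = 6795.2186 W

6795.2186 W


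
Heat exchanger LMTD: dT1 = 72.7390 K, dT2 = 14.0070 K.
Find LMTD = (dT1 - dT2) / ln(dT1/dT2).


dT1/dT2 = 5.1930
ln(dT1/dT2) = 1.6473
LMTD = 58.7320 / 1.6473 = 35.6531 K

35.6531 K


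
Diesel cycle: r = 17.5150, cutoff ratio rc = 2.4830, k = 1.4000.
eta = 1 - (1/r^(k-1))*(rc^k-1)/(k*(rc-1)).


r^(k-1) = 3.1431
rc^k = 3.5725
eta = 0.6058 = 60.5801%

60.5801%


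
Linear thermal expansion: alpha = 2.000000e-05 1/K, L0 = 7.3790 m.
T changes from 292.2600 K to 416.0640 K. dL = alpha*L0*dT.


dT = 123.8040 K
dL = 2.000000e-05 * 7.3790 * 123.8040 = 0.018271 m
L_final = 7.397271 m

dL = 0.018271 m


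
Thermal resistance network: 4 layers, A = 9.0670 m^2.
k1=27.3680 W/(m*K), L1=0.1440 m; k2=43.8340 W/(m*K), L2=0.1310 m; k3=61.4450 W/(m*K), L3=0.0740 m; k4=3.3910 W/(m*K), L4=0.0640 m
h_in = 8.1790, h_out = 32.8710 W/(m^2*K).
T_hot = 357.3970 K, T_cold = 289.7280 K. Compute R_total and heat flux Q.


R_conv_in = 1/(8.1790*9.0670) = 0.0135
R_1 = 0.1440/(27.3680*9.0670) = 0.0006
R_2 = 0.1310/(43.8340*9.0670) = 0.0003
R_3 = 0.0740/(61.4450*9.0670) = 0.0001
R_4 = 0.0640/(3.3910*9.0670) = 0.0021
R_conv_out = 1/(32.8710*9.0670) = 0.0034
R_total = 0.0200 K/W
Q = 67.6690 / 0.0200 = 3389.5384 W

R_total = 0.0200 K/W, Q = 3389.5384 W


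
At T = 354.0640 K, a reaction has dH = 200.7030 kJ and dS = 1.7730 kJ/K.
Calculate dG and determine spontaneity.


T*dS = 354.0640 * 1.7730 = 627.7555 kJ
dG = 200.7030 - 627.7555 = -427.0525 kJ (spontaneous)

dG = -427.0525 kJ, spontaneous


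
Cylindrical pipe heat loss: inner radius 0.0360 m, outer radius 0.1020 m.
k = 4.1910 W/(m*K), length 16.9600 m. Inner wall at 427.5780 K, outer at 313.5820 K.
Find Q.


dT = 113.9960 K
ln(ro/ri) = 1.0415
Q = 2*pi*4.1910*16.9600*113.9960 / 1.0415 = 48884.6995 W

48884.6995 W


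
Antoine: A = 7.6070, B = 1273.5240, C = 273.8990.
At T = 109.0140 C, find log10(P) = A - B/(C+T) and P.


C+T = 382.9130
B/(C+T) = 3.3259
log10(P) = 7.6070 - 3.3259 = 4.2811
P = 10^4.2811 = 19103.6598 mmHg

19103.6598 mmHg


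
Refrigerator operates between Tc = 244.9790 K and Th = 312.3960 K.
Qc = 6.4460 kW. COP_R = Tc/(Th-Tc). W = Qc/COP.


COP = 244.9790 / 67.4170 = 3.6338
W = 6.4460 / 3.6338 = 1.7739 kW

COP = 3.6338, W = 1.7739 kW


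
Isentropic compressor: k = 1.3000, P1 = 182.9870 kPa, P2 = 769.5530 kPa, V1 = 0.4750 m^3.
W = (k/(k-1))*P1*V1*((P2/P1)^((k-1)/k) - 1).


(k-1)/k = 0.2308
(P2/P1)^exp = 1.3930
W = 4.3333 * 182.9870 * 0.4750 * (1.3930 - 1) = 148.0312 kJ

148.0312 kJ


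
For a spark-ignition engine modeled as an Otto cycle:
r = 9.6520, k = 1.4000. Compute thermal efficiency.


r^(k-1) = 2.4765
eta = 1 - 1/2.4765 = 0.5962 = 59.6212%

59.6212%


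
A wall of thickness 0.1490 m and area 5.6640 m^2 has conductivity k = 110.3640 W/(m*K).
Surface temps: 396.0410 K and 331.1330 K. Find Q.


dT = 64.9080 K
Q = 110.3640 * 5.6640 * 64.9080 / 0.1490 = 272309.4019 W

272309.4019 W


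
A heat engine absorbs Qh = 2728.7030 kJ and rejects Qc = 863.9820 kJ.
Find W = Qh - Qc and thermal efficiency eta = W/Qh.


W = 2728.7030 - 863.9820 = 1864.7210 kJ
eta = 1864.7210 / 2728.7030 = 0.6834 = 68.3373%

W = 1864.7210 kJ, eta = 68.3373%


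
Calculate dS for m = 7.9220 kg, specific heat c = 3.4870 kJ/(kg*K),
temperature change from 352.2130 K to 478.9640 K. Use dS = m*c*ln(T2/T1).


T2/T1 = 1.3599
ln(T2/T1) = 0.3074
dS = 7.9220 * 3.4870 * 0.3074 = 8.4913 kJ/K

8.4913 kJ/K


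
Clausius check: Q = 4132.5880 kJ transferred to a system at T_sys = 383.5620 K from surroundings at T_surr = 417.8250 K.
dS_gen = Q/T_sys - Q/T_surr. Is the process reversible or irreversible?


dS_sys = 4132.5880/383.5620 = 10.7742 kJ/K
dS_surr = -4132.5880/417.8250 = -9.8907 kJ/K
dS_gen = 10.7742 - 9.8907 = 0.8835 kJ/K (irreversible)

dS_gen = 0.8835 kJ/K, irreversible


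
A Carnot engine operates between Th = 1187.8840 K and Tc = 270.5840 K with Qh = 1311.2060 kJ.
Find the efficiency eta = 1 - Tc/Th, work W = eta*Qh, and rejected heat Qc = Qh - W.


eta = 1 - 270.5840/1187.8840 = 0.7722
W = 0.7722 * 1311.2060 = 1012.5309 kJ
Qc = 1311.2060 - 1012.5309 = 298.6751 kJ

eta = 77.2213%, W = 1012.5309 kJ, Qc = 298.6751 kJ


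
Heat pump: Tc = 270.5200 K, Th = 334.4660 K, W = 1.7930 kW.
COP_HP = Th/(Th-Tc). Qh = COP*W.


COP = 334.4660 / 63.9460 = 5.2304
Qh = 5.2304 * 1.7930 = 9.3782 kW

COP = 5.2304, Qh = 9.3782 kW


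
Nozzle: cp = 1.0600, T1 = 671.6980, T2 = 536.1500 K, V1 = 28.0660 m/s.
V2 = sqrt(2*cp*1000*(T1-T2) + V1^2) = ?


dT = 135.5480 K
2*cp*1000*dT = 287361.7600
V1^2 = 787.7004
V2 = sqrt(288149.4604) = 536.7955 m/s

536.7955 m/s


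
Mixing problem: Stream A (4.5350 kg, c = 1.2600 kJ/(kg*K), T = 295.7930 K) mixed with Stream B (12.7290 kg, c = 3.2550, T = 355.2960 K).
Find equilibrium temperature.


num = 16411.1326
den = 47.1470
Tf = 348.0844 K

348.0844 K


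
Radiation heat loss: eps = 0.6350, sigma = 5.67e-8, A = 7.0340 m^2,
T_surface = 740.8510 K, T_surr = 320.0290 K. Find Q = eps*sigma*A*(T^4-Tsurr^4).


T^4 = 3.0125e+11
Tsurr^4 = 1.0490e+10
Q = 0.6350 * 5.67e-8 * 7.0340 * 2.9076e+11 = 73636.0976 W

73636.0976 W


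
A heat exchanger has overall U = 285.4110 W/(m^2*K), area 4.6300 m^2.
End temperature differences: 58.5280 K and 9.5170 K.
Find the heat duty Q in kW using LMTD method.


LMTD = 26.9821 K
Q = 285.4110 * 4.6300 * 26.9821 = 35655.5917 W = 35.6556 kW

35.6556 kW


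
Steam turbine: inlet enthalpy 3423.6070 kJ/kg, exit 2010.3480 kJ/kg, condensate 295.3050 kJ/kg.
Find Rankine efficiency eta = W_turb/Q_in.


W = 1413.2590 kJ/kg
Q_in = 3128.3020 kJ/kg
eta = 0.4518 = 45.1766%

eta = 45.1766%


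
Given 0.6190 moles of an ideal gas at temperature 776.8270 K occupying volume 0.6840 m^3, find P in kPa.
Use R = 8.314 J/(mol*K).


P = nRT/V = 0.6190 * 8.314 * 776.8270 / 0.6840
= 3997.8361 / 0.6840 = 5844.7896 Pa = 5.8448 kPa

5.8448 kPa


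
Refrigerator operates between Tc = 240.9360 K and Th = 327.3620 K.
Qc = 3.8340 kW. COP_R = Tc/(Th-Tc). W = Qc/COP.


COP = 240.9360 / 86.4260 = 2.7878
W = 3.8340 / 2.7878 = 1.3753 kW

COP = 2.7878, W = 1.3753 kW


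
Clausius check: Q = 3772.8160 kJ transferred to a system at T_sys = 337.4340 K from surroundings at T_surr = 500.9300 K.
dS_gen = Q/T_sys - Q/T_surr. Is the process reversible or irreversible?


dS_sys = 3772.8160/337.4340 = 11.1809 kJ/K
dS_surr = -3772.8160/500.9300 = -7.5316 kJ/K
dS_gen = 11.1809 - 7.5316 = 3.6493 kJ/K (irreversible)

dS_gen = 3.6493 kJ/K, irreversible


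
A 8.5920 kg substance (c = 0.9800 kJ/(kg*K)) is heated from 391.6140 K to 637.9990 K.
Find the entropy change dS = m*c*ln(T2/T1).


T2/T1 = 1.6292
ln(T2/T1) = 0.4881
dS = 8.5920 * 0.9800 * 0.4881 = 4.1095 kJ/K

4.1095 kJ/K


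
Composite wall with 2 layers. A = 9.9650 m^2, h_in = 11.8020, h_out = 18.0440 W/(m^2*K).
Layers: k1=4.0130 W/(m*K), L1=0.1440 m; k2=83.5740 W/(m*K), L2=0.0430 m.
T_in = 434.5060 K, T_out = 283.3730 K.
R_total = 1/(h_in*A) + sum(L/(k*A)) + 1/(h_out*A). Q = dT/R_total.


R_conv_in = 1/(11.8020*9.9650) = 0.0085
R_1 = 0.1440/(4.0130*9.9650) = 0.0036
R_2 = 0.0430/(83.5740*9.9650) = 5.1632e-05
R_conv_out = 1/(18.0440*9.9650) = 0.0056
R_total = 0.0177 K/W
Q = 151.1330 / 0.0177 = 8530.4200 W

R_total = 0.0177 K/W, Q = 8530.4200 W


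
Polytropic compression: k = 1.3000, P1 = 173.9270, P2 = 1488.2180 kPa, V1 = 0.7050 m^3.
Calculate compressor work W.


(k-1)/k = 0.2308
(P2/P1)^exp = 1.6411
W = 4.3333 * 173.9270 * 0.7050 * (1.6411 - 1) = 340.6686 kJ

340.6686 kJ


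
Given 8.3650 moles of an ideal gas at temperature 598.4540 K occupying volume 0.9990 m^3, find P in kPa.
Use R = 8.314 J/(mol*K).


P = nRT/V = 8.3650 * 8.314 * 598.4540 / 0.9990
= 41620.4469 / 0.9990 = 41662.1090 Pa = 41.6621 kPa

41.6621 kPa


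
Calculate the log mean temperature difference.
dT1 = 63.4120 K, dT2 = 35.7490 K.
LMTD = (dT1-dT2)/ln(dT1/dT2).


dT1/dT2 = 1.7738
ln(dT1/dT2) = 0.5731
LMTD = 27.6630 / 0.5731 = 48.2665 K

48.2665 K


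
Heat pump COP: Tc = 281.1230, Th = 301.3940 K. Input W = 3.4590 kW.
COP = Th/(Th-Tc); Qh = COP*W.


COP = 301.3940 / 20.2710 = 14.8682
Qh = 14.8682 * 3.4590 = 51.4292 kW

COP = 14.8682, Qh = 51.4292 kW


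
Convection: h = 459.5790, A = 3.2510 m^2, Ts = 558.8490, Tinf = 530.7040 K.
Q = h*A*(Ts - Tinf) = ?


dT = 28.1450 K
Q = 459.5790 * 3.2510 * 28.1450 = 42051.2005 W

42051.2005 W


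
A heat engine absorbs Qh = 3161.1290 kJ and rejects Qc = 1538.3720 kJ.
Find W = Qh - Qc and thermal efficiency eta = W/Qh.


W = 3161.1290 - 1538.3720 = 1622.7570 kJ
eta = 1622.7570 / 3161.1290 = 0.5133 = 51.3347%

W = 1622.7570 kJ, eta = 51.3347%


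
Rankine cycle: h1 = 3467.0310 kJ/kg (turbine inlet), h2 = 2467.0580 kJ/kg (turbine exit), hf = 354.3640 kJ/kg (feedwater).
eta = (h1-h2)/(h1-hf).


W = 999.9730 kJ/kg
Q_in = 3112.6670 kJ/kg
eta = 0.3213 = 32.1259%

eta = 32.1259%


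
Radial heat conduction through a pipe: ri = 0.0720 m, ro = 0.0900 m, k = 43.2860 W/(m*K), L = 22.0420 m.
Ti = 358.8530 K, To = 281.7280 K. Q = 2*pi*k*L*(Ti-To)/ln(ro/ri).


dT = 77.1250 K
ln(ro/ri) = 0.2231
Q = 2*pi*43.2860*22.0420*77.1250 / 0.2231 = 2071997.1705 W

2071997.1705 W


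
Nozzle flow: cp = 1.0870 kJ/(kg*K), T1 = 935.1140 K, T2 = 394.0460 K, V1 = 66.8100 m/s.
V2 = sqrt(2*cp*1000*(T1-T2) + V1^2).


dT = 541.0680 K
2*cp*1000*dT = 1176281.8320
V1^2 = 4463.5761
V2 = sqrt(1180745.4081) = 1086.6211 m/s

1086.6211 m/s


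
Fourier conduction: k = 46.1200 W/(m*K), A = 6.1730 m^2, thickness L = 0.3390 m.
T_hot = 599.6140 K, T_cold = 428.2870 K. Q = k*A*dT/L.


dT = 171.3270 K
Q = 46.1200 * 6.1730 * 171.3270 / 0.3390 = 143883.7300 W

143883.7300 W


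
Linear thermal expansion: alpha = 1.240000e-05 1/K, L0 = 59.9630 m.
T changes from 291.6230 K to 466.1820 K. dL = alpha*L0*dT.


dT = 174.5590 K
dL = 1.240000e-05 * 59.9630 * 174.5590 = 0.129792 m
L_final = 60.092792 m

dL = 0.129792 m


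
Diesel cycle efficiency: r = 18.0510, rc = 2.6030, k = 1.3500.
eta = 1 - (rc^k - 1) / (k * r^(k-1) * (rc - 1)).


r^(k-1) = 2.7528
rc^k = 3.6382
eta = 0.5571 = 55.7137%

55.7137%


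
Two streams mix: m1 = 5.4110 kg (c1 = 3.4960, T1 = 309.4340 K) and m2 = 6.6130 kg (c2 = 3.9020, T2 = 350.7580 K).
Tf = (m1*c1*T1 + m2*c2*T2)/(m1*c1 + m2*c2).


num = 14904.4519
den = 44.7208
Tf = 333.2780 K

333.2780 K


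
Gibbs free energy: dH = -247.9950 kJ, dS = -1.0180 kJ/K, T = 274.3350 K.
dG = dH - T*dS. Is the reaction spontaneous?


T*dS = 274.3350 * -1.0180 = -279.2730 kJ
dG = -247.9950 + 279.2730 = 31.2780 kJ (non-spontaneous)

dG = 31.2780 kJ, non-spontaneous


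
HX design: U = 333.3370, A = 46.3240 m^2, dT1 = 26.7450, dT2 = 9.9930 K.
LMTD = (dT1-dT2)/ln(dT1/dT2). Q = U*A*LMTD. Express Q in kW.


LMTD = 17.0164 K
Q = 333.3370 * 46.3240 * 17.0164 = 262758.6230 W = 262.7586 kW

262.7586 kW


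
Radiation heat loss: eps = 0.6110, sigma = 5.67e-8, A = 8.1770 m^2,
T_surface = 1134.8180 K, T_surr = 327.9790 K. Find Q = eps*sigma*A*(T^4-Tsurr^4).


T^4 = 1.6585e+12
Tsurr^4 = 1.1571e+10
Q = 0.6110 * 5.67e-8 * 8.1770 * 1.6469e+12 = 466532.9941 W

466532.9941 W


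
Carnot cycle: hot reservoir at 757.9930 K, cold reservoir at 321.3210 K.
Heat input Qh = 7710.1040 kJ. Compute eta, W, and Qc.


eta = 1 - 321.3210/757.9930 = 0.5761
W = 0.5761 * 7710.1040 = 4441.7119 kJ
Qc = 7710.1040 - 4441.7119 = 3268.3921 kJ

eta = 57.6090%, W = 4441.7119 kJ, Qc = 3268.3921 kJ


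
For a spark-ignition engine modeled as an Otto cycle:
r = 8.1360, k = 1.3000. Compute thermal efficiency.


r^(k-1) = 1.8755
eta = 1 - 1/1.8755 = 0.4668 = 46.6816%

46.6816%


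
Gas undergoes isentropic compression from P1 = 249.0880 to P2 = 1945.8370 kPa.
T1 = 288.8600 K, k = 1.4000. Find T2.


(k-1)/k = 0.2857
(P2/P1)^exp = 1.7992
T2 = 288.8600 * 1.7992 = 519.7086 K

519.7086 K


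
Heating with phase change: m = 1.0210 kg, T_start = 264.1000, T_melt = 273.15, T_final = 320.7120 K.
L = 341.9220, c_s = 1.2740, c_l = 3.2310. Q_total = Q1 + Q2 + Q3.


Q1 (sensible, solid) = 1.0210 * 1.2740 * 9.0500 = 11.7718 kJ
Q2 (latent) = 1.0210 * 341.9220 = 349.1024 kJ
Q3 (sensible, liquid) = 1.0210 * 3.2310 * 47.5620 = 156.9000 kJ
Q_total = 517.7741 kJ

517.7741 kJ


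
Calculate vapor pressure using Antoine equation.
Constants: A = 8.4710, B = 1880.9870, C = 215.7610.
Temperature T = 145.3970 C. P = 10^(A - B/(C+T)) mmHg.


C+T = 361.1580
B/(C+T) = 5.2082
log10(P) = 8.4710 - 5.2082 = 3.2628
P = 10^3.2628 = 1831.4252 mmHg

1831.4252 mmHg


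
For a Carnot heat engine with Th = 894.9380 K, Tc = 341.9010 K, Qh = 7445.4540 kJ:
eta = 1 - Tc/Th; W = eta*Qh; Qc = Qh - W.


eta = 1 - 341.9010/894.9380 = 0.6180
W = 0.6180 * 7445.4540 = 4601.0020 kJ
Qc = 7445.4540 - 4601.0020 = 2844.4520 kJ

eta = 61.7961%, W = 4601.0020 kJ, Qc = 2844.4520 kJ


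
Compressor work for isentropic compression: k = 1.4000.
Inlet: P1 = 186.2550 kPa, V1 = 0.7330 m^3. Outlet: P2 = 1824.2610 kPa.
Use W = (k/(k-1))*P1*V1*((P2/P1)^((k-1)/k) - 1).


(k-1)/k = 0.2857
(P2/P1)^exp = 1.9193
W = 3.5000 * 186.2550 * 0.7330 * (1.9193 - 1) = 439.2631 kJ

439.2631 kJ


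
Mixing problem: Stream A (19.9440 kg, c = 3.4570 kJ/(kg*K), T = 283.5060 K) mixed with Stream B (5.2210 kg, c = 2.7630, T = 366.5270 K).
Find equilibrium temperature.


num = 24834.1007
den = 83.3720
Tf = 297.8709 K

297.8709 K


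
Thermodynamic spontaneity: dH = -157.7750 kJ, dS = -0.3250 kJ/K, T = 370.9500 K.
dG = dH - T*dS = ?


T*dS = 370.9500 * -0.3250 = -120.5588 kJ
dG = -157.7750 + 120.5588 = -37.2163 kJ (spontaneous)

dG = -37.2163 kJ, spontaneous


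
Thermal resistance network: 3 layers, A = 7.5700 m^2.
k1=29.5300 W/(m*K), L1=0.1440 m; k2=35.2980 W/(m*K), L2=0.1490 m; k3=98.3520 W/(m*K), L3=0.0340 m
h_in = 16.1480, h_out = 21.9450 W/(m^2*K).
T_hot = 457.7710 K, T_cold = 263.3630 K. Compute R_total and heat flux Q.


R_conv_in = 1/(16.1480*7.5700) = 0.0082
R_1 = 0.1440/(29.5300*7.5700) = 0.0006
R_2 = 0.1490/(35.2980*7.5700) = 0.0006
R_3 = 0.0340/(98.3520*7.5700) = 4.5667e-05
R_conv_out = 1/(21.9450*7.5700) = 0.0060
R_total = 0.0154 K/W
Q = 194.4080 / 0.0154 = 12584.9320 W

R_total = 0.0154 K/W, Q = 12584.9320 W


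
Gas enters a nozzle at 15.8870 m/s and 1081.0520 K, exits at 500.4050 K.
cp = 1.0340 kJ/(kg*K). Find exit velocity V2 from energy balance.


dT = 580.6470 K
2*cp*1000*dT = 1200777.9960
V1^2 = 252.3968
V2 = sqrt(1201030.3928) = 1095.9153 m/s

1095.9153 m/s


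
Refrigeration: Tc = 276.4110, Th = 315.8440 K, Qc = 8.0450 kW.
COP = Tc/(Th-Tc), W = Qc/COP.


COP = 276.4110 / 39.4330 = 7.0096
W = 8.0450 / 7.0096 = 1.1477 kW

COP = 7.0096, W = 1.1477 kW


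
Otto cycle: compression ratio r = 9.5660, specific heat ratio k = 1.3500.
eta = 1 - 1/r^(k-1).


r^(k-1) = 2.2042
eta = 1 - 1/2.2042 = 0.5463 = 54.6326%

54.6326%


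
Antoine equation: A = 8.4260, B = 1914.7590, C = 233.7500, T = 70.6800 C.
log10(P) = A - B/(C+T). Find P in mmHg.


C+T = 304.4300
B/(C+T) = 6.2897
log10(P) = 8.4260 - 6.2897 = 2.1363
P = 10^2.1363 = 136.8823 mmHg

136.8823 mmHg


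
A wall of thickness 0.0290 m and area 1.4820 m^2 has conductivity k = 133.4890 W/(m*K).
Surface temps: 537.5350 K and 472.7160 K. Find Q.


dT = 64.8190 K
Q = 133.4890 * 1.4820 * 64.8190 / 0.0290 = 442178.8970 W

442178.8970 W


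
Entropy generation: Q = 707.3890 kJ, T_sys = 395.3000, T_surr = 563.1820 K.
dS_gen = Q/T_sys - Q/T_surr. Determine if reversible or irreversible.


dS_sys = 707.3890/395.3000 = 1.7895 kJ/K
dS_surr = -707.3890/563.1820 = -1.2561 kJ/K
dS_gen = 1.7895 - 1.2561 = 0.5334 kJ/K (irreversible)

dS_gen = 0.5334 kJ/K, irreversible


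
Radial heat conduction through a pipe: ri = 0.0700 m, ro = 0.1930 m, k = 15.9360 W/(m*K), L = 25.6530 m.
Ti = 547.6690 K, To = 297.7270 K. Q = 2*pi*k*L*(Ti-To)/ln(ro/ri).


dT = 249.9420 K
ln(ro/ri) = 1.0142
Q = 2*pi*15.9360*25.6530*249.9420 / 1.0142 = 633016.6728 W

633016.6728 W


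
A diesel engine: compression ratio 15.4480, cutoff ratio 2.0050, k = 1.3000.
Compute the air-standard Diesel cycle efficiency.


r^(k-1) = 2.2733
rc^k = 2.4703
eta = 0.5050 = 50.4968%

50.4968%


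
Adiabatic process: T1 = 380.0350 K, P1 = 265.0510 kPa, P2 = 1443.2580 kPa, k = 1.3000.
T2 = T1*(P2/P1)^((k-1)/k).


(k-1)/k = 0.2308
(P2/P1)^exp = 1.4786
T2 = 380.0350 * 1.4786 = 561.9182 K

561.9182 K


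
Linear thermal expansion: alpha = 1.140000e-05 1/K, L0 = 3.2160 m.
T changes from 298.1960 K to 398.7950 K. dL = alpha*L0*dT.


dT = 100.5990 K
dL = 1.140000e-05 * 3.2160 * 100.5990 = 0.003688 m
L_final = 3.219688 m

dL = 0.003688 m


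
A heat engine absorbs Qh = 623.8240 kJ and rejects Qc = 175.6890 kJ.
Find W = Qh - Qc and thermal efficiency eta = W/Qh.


W = 623.8240 - 175.6890 = 448.1350 kJ
eta = 448.1350 / 623.8240 = 0.7184 = 71.8368%

W = 448.1350 kJ, eta = 71.8368%


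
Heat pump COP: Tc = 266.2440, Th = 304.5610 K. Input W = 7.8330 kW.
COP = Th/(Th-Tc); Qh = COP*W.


COP = 304.5610 / 38.3170 = 7.9485
Qh = 7.9485 * 7.8330 = 62.2603 kW

COP = 7.9485, Qh = 62.2603 kW


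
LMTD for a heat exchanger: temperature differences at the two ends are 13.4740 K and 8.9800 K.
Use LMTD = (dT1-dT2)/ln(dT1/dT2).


dT1/dT2 = 1.5004
ln(dT1/dT2) = 0.4058
LMTD = 4.4940 / 0.4058 = 11.0755 K

11.0755 K


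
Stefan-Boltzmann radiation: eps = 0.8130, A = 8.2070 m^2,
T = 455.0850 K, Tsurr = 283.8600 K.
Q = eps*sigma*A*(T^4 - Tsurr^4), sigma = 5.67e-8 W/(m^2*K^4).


T^4 = 4.2891e+10
Tsurr^4 = 6.4926e+09
Q = 0.8130 * 5.67e-8 * 8.2070 * 3.6399e+10 = 13770.3593 W

13770.3593 W


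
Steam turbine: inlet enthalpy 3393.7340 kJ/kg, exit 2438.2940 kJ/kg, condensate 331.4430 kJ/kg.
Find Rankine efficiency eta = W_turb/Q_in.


W = 955.4400 kJ/kg
Q_in = 3062.2910 kJ/kg
eta = 0.3120 = 31.2002%

eta = 31.2002%


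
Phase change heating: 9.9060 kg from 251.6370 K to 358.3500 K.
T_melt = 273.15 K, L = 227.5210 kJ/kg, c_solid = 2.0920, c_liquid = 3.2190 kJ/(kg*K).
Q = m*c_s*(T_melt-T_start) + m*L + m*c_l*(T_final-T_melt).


Q1 (sensible, solid) = 9.9060 * 2.0920 * 21.5130 = 445.8215 kJ
Q2 (latent) = 9.9060 * 227.5210 = 2253.8230 kJ
Q3 (sensible, liquid) = 9.9060 * 3.2190 * 85.2000 = 2716.8077 kJ
Q_total = 5416.4522 kJ

5416.4522 kJ


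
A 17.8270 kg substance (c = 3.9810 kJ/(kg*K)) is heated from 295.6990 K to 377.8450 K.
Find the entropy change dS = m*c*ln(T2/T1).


T2/T1 = 1.2778
ln(T2/T1) = 0.2451
dS = 17.8270 * 3.9810 * 0.2451 = 17.3976 kJ/K

17.3976 kJ/K


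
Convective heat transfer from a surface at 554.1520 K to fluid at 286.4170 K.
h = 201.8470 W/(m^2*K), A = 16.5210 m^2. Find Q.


dT = 267.7350 K
Q = 201.8470 * 16.5210 * 267.7350 = 892819.7296 W

892819.7296 W


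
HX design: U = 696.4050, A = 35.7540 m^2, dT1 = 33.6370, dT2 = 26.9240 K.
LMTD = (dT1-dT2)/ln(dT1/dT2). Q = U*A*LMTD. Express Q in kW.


LMTD = 30.1561 K
Q = 696.4050 * 35.7540 * 30.1561 = 750864.0038 W = 750.8640 kW

750.8640 kW


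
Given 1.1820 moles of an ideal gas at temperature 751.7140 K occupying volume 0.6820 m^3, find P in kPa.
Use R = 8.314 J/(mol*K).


P = nRT/V = 1.1820 * 8.314 * 751.7140 / 0.6820
= 7387.2047 / 0.6820 = 10831.6785 Pa = 10.8317 kPa

10.8317 kPa


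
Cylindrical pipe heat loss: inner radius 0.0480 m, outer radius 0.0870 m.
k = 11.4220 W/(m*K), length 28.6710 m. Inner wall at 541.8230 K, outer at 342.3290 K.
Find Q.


dT = 199.4940 K
ln(ro/ri) = 0.5947
Q = 2*pi*11.4220*28.6710*199.4940 / 0.5947 = 690226.4125 W

690226.4125 W


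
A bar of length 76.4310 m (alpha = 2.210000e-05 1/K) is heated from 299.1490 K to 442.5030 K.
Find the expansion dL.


dT = 143.3540 K
dL = 2.210000e-05 * 76.4310 * 143.3540 = 0.242143 m
L_final = 76.673143 m

dL = 0.242143 m


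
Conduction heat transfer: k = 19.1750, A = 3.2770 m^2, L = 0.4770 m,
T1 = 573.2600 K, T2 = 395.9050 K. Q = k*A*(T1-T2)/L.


dT = 177.3550 K
Q = 19.1750 * 3.2770 * 177.3550 / 0.4770 = 23363.4445 W

23363.4445 W


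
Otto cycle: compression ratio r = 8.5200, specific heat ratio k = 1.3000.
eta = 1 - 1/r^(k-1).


r^(k-1) = 1.9017
eta = 1 - 1/1.9017 = 0.4741 = 47.4142%

47.4142%


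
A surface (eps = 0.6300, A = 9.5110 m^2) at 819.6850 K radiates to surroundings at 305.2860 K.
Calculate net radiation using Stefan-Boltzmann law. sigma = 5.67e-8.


T^4 = 4.5143e+11
Tsurr^4 = 8.6862e+09
Q = 0.6300 * 5.67e-8 * 9.5110 * 4.4274e+11 = 150417.9994 W

150417.9994 W


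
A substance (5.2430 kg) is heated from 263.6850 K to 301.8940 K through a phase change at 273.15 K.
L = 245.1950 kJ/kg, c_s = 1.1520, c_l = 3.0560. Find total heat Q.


Q1 (sensible, solid) = 5.2430 * 1.1520 * 9.4650 = 57.1680 kJ
Q2 (latent) = 5.2430 * 245.1950 = 1285.5574 kJ
Q3 (sensible, liquid) = 5.2430 * 3.0560 * 28.7440 = 460.5538 kJ
Q_total = 1803.2792 kJ

1803.2792 kJ


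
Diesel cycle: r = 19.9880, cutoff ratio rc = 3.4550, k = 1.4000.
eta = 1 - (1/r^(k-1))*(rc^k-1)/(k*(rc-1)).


r^(k-1) = 3.3137
rc^k = 5.6732
eta = 0.5897 = 58.9677%

58.9677%


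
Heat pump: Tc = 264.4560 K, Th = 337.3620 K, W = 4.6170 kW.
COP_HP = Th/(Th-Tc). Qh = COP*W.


COP = 337.3620 / 72.9060 = 4.6274
Qh = 4.6274 * 4.6170 = 21.3645 kW

COP = 4.6274, Qh = 21.3645 kW


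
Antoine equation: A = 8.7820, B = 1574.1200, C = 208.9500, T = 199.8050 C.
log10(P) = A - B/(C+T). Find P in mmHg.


C+T = 408.7550
B/(C+T) = 3.8510
log10(P) = 8.7820 - 3.8510 = 4.9310
P = 10^4.9310 = 85307.8513 mmHg

85307.8513 mmHg


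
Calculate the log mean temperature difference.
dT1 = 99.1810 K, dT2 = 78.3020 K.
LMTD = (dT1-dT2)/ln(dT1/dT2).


dT1/dT2 = 1.2666
ln(dT1/dT2) = 0.2364
LMTD = 20.8790 / 0.2364 = 88.3306 K

88.3306 K


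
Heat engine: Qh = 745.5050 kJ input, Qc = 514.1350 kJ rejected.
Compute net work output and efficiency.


W = 745.5050 - 514.1350 = 231.3700 kJ
eta = 231.3700 / 745.5050 = 0.3104 = 31.0353%

W = 231.3700 kJ, eta = 31.0353%


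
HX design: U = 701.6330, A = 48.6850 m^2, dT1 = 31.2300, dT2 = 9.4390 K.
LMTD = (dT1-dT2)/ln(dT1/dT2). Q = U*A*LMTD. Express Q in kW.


LMTD = 18.2118 K
Q = 701.6330 * 48.6850 * 18.2118 = 622098.3742 W = 622.0984 kW

622.0984 kW


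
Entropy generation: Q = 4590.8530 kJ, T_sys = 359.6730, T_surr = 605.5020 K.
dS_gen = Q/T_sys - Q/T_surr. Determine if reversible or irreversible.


dS_sys = 4590.8530/359.6730 = 12.7640 kJ/K
dS_surr = -4590.8530/605.5020 = -7.5819 kJ/K
dS_gen = 12.7640 - 7.5819 = 5.1821 kJ/K (irreversible)

dS_gen = 5.1821 kJ/K, irreversible


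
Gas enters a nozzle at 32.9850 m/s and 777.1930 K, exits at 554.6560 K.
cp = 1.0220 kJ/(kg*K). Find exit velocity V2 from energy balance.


dT = 222.5370 K
2*cp*1000*dT = 454865.6280
V1^2 = 1088.0102
V2 = sqrt(455953.6382) = 675.2434 m/s

675.2434 m/s


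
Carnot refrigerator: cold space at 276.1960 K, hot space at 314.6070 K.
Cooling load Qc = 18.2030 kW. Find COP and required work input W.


COP = 276.1960 / 38.4110 = 7.1905
W = 18.2030 / 7.1905 = 2.5315 kW

COP = 7.1905, W = 2.5315 kW


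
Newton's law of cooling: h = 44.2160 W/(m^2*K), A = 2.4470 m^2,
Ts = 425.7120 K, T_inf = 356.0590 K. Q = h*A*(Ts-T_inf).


dT = 69.6530 K
Q = 44.2160 * 2.4470 * 69.6530 = 7536.2144 W

7536.2144 W


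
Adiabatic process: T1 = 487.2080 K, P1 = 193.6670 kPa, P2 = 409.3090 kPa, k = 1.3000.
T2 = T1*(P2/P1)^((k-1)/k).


(k-1)/k = 0.2308
(P2/P1)^exp = 1.1885
T2 = 487.2080 * 1.1885 = 579.0465 K

579.0465 K


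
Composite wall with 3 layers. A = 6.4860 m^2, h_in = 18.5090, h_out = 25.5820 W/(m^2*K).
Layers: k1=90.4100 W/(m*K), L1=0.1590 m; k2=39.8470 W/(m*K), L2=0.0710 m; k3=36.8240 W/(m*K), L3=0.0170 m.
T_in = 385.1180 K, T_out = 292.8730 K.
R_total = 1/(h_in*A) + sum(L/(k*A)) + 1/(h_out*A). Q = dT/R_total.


R_conv_in = 1/(18.5090*6.4860) = 0.0083
R_1 = 0.1590/(90.4100*6.4860) = 0.0003
R_2 = 0.0710/(39.8470*6.4860) = 0.0003
R_3 = 0.0170/(36.8240*6.4860) = 7.1177e-05
R_conv_out = 1/(25.5820*6.4860) = 0.0060
R_total = 0.0150 K/W
Q = 92.2450 / 0.0150 = 6160.4386 W

R_total = 0.0150 K/W, Q = 6160.4386 W


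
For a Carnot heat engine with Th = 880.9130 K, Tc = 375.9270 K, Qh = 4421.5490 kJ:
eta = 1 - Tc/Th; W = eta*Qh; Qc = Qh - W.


eta = 1 - 375.9270/880.9130 = 0.5733
W = 0.5733 * 4421.5490 = 2534.6661 kJ
Qc = 4421.5490 - 2534.6661 = 1886.8829 kJ

eta = 57.3253%, W = 2534.6661 kJ, Qc = 1886.8829 kJ


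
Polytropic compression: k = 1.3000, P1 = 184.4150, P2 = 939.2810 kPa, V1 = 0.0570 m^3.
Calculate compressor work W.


(k-1)/k = 0.2308
(P2/P1)^exp = 1.4560
W = 4.3333 * 184.4150 * 0.0570 * (1.4560 - 1) = 20.7699 kJ

20.7699 kJ


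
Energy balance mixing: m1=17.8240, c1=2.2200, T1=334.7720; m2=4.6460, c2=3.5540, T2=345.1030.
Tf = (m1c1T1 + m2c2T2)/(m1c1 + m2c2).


num = 18944.9877
den = 56.0812
Tf = 337.8137 K

337.8137 K


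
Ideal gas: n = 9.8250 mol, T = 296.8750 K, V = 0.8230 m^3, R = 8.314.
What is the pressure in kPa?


P = nRT/V = 9.8250 * 8.314 * 296.8750 / 0.8230
= 24250.2492 / 0.8230 = 29465.6734 Pa = 29.4657 kPa

29.4657 kPa


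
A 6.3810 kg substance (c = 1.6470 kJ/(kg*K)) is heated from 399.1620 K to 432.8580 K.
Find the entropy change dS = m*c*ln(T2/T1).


T2/T1 = 1.0844
ln(T2/T1) = 0.0810
dS = 6.3810 * 1.6470 * 0.0810 = 0.8517 kJ/K

0.8517 kJ/K


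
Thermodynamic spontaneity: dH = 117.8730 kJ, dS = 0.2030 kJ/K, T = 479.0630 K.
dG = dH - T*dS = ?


T*dS = 479.0630 * 0.2030 = 97.2498 kJ
dG = 117.8730 - 97.2498 = 20.6232 kJ (non-spontaneous)

dG = 20.6232 kJ, non-spontaneous


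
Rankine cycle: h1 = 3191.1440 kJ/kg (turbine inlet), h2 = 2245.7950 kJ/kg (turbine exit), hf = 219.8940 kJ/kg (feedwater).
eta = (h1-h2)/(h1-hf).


W = 945.3490 kJ/kg
Q_in = 2971.2500 kJ/kg
eta = 0.3182 = 31.8165%

eta = 31.8165%


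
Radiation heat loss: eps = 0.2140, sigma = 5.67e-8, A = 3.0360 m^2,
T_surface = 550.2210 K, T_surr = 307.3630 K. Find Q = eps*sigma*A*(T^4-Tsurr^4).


T^4 = 9.1653e+10
Tsurr^4 = 8.9250e+09
Q = 0.2140 * 5.67e-8 * 3.0360 * 8.2728e+10 = 3047.5687 W

3047.5687 W


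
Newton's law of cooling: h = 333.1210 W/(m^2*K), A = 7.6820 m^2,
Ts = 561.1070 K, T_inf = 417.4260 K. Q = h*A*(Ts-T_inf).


dT = 143.6810 K
Q = 333.1210 * 7.6820 * 143.6810 = 367684.7828 W

367684.7828 W


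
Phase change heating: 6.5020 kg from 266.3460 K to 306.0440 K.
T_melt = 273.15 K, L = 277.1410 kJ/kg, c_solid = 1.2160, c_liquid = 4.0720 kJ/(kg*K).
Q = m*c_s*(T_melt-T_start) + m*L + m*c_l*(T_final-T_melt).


Q1 (sensible, solid) = 6.5020 * 1.2160 * 6.8040 = 53.7954 kJ
Q2 (latent) = 6.5020 * 277.1410 = 1801.9708 kJ
Q3 (sensible, liquid) = 6.5020 * 4.0720 * 32.8940 = 870.9063 kJ
Q_total = 2726.6724 kJ

2726.6724 kJ


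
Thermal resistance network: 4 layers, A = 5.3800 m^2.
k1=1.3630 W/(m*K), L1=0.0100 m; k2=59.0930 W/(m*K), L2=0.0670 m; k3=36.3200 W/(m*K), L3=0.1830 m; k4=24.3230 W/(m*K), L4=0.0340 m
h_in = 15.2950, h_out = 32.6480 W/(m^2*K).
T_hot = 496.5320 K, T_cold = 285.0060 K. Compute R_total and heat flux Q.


R_conv_in = 1/(15.2950*5.3800) = 0.0122
R_1 = 0.0100/(1.3630*5.3800) = 0.0014
R_2 = 0.0670/(59.0930*5.3800) = 0.0002
R_3 = 0.1830/(36.3200*5.3800) = 0.0009
R_4 = 0.0340/(24.3230*5.3800) = 0.0003
R_conv_out = 1/(32.6480*5.3800) = 0.0057
R_total = 0.0206 K/W
Q = 211.5260 / 0.0206 = 10259.9619 W

R_total = 0.0206 K/W, Q = 10259.9619 W


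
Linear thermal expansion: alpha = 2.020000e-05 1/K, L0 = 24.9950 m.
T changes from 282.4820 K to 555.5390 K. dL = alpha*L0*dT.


dT = 273.0570 K
dL = 2.020000e-05 * 24.9950 * 273.0570 = 0.137866 m
L_final = 25.132866 m

dL = 0.137866 m


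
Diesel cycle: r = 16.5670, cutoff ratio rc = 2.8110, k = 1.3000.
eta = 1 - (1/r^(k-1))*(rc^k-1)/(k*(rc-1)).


r^(k-1) = 2.3215
rc^k = 3.8328
eta = 0.4817 = 48.1696%

48.1696%


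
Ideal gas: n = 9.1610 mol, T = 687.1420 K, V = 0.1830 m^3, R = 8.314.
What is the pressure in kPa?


P = nRT/V = 9.1610 * 8.314 * 687.1420 / 0.1830
= 52335.8640 / 0.1830 = 285988.3277 Pa = 285.9883 kPa

285.9883 kPa


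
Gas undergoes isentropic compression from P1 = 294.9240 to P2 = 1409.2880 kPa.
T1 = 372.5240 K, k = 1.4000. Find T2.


(k-1)/k = 0.2857
(P2/P1)^exp = 1.5634
T2 = 372.5240 * 1.5634 = 582.4210 K

582.4210 K


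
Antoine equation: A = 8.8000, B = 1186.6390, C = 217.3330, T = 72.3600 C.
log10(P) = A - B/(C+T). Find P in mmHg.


C+T = 289.6930
B/(C+T) = 4.0962
log10(P) = 8.8000 - 4.0962 = 4.7038
P = 10^4.7038 = 50559.7669 mmHg

50559.7669 mmHg


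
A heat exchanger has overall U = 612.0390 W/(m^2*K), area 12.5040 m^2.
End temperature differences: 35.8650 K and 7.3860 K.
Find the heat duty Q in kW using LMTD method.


LMTD = 18.0227 K
Q = 612.0390 * 12.5040 * 18.0227 = 137926.4167 W = 137.9264 kW

137.9264 kW


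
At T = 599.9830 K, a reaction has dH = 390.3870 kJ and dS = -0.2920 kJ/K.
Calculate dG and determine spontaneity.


T*dS = 599.9830 * -0.2920 = -175.1950 kJ
dG = 390.3870 + 175.1950 = 565.5820 kJ (non-spontaneous)

dG = 565.5820 kJ, non-spontaneous


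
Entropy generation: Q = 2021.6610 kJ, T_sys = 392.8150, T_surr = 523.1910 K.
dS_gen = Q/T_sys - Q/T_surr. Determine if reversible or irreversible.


dS_sys = 2021.6610/392.8150 = 5.1466 kJ/K
dS_surr = -2021.6610/523.1910 = -3.8641 kJ/K
dS_gen = 5.1466 - 3.8641 = 1.2825 kJ/K (irreversible)

dS_gen = 1.2825 kJ/K, irreversible


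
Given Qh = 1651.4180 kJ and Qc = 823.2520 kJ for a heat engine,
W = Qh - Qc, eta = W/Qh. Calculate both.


W = 1651.4180 - 823.2520 = 828.1660 kJ
eta = 828.1660 / 1651.4180 = 0.5015 = 50.1488%

W = 828.1660 kJ, eta = 50.1488%


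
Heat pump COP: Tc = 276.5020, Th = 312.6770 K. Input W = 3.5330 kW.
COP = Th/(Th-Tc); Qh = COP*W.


COP = 312.6770 / 36.1750 = 8.6435
Qh = 8.6435 * 3.5330 = 30.5373 kW

COP = 8.6435, Qh = 30.5373 kW


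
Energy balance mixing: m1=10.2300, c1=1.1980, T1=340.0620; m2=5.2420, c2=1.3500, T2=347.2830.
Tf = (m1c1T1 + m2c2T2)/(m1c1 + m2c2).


num = 6625.2610
den = 19.3322
Tf = 342.7053 K

342.7053 K


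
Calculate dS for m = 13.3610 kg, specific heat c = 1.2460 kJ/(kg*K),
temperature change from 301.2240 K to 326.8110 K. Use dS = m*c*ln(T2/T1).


T2/T1 = 1.0849
ln(T2/T1) = 0.0815
dS = 13.3610 * 1.2460 * 0.0815 = 1.3573 kJ/K

1.3573 kJ/K


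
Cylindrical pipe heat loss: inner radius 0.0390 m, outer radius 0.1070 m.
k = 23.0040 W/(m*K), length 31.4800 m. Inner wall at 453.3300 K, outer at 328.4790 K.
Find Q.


dT = 124.8510 K
ln(ro/ri) = 1.0093
Q = 2*pi*23.0040*31.4800*124.8510 / 1.0093 = 562864.4524 W

562864.4524 W


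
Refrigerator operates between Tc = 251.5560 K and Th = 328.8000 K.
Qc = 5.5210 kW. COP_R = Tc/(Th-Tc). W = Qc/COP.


COP = 251.5560 / 77.2440 = 3.2566
W = 5.5210 / 3.2566 = 1.6953 kW

COP = 3.2566, W = 1.6953 kW


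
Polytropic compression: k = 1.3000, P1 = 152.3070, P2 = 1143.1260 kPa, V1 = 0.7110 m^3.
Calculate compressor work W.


(k-1)/k = 0.2308
(P2/P1)^exp = 1.5922
W = 4.3333 * 152.3070 * 0.7110 * (1.5922 - 1) = 277.9148 kJ

277.9148 kJ


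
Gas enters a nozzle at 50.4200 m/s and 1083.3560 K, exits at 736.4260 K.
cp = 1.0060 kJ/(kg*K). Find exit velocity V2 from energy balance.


dT = 346.9300 K
2*cp*1000*dT = 698023.1600
V1^2 = 2542.1764
V2 = sqrt(700565.3364) = 836.9978 m/s

836.9978 m/s


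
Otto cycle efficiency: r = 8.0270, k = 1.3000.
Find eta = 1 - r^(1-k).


r^(k-1) = 1.8680
eta = 1 - 1/1.8680 = 0.4647 = 46.4655%

46.4655%


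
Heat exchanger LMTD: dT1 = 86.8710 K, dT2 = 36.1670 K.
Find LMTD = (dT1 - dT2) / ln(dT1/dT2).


dT1/dT2 = 2.4019
ln(dT1/dT2) = 0.8763
LMTD = 50.7040 / 0.8763 = 57.8630 K

57.8630 K


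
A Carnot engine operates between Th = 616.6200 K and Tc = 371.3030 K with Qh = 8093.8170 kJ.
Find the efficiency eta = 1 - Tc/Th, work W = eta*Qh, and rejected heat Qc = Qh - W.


eta = 1 - 371.3030/616.6200 = 0.3978
W = 0.3978 * 8093.8170 = 3220.0560 kJ
Qc = 8093.8170 - 3220.0560 = 4873.7610 kJ

eta = 39.7841%, W = 3220.0560 kJ, Qc = 4873.7610 kJ


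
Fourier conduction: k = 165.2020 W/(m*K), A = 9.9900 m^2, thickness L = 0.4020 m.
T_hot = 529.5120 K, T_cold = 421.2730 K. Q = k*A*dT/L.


dT = 108.2390 K
Q = 165.2020 * 9.9900 * 108.2390 / 0.4020 = 444363.6313 W

444363.6313 W


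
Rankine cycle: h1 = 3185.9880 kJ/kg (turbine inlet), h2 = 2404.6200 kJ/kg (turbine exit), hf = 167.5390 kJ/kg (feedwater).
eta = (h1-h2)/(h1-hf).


W = 781.3680 kJ/kg
Q_in = 3018.4490 kJ/kg
eta = 0.2589 = 25.8864%

eta = 25.8864%


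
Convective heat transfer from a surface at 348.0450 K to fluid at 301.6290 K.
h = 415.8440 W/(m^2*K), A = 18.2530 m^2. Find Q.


dT = 46.4160 K
Q = 415.8440 * 18.2530 * 46.4160 = 352316.0311 W

352316.0311 W


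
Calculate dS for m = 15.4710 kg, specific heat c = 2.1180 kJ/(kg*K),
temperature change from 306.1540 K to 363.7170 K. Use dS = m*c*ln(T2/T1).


T2/T1 = 1.1880
ln(T2/T1) = 0.1723
dS = 15.4710 * 2.1180 * 0.1723 = 5.6455 kJ/K

5.6455 kJ/K


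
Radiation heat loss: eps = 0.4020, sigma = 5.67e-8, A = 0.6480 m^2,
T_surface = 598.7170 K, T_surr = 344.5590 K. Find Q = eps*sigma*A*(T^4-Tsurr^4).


T^4 = 1.2850e+11
Tsurr^4 = 1.4095e+10
Q = 0.4020 * 5.67e-8 * 0.6480 * 1.1440e+11 = 1689.7078 W

1689.7078 W


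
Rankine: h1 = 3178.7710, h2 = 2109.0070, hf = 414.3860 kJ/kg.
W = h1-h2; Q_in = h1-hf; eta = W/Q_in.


W = 1069.7640 kJ/kg
Q_in = 2764.3850 kJ/kg
eta = 0.3870 = 38.6981%

eta = 38.6981%


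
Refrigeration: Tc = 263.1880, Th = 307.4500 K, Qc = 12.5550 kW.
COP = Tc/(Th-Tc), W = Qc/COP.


COP = 263.1880 / 44.2620 = 5.9461
W = 12.5550 / 5.9461 = 2.1115 kW

COP = 5.9461, W = 2.1115 kW


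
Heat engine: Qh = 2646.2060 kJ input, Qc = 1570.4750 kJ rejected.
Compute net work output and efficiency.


W = 2646.2060 - 1570.4750 = 1075.7310 kJ
eta = 1075.7310 / 2646.2060 = 0.4065 = 40.6518%

W = 1075.7310 kJ, eta = 40.6518%


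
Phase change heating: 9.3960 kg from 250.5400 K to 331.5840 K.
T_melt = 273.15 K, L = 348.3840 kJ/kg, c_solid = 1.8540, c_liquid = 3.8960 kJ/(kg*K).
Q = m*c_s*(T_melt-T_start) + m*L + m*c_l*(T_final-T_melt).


Q1 (sensible, solid) = 9.3960 * 1.8540 * 22.6100 = 393.8704 kJ
Q2 (latent) = 9.3960 * 348.3840 = 3273.4161 kJ
Q3 (sensible, liquid) = 9.3960 * 3.8960 * 58.4340 = 2139.0827 kJ
Q_total = 5806.3691 kJ

5806.3691 kJ


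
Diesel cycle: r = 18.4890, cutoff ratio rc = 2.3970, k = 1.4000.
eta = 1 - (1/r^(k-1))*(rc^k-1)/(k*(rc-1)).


r^(k-1) = 3.2119
rc^k = 3.4004
eta = 0.6179 = 61.7879%

61.7879%


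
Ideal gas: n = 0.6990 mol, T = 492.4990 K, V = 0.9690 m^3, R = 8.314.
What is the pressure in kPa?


P = nRT/V = 0.6990 * 8.314 * 492.4990 / 0.9690
= 2862.1510 / 0.9690 = 2953.7162 Pa = 2.9537 kPa

2.9537 kPa


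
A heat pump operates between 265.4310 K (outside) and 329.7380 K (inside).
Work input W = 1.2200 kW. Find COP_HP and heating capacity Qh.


COP = 329.7380 / 64.3070 = 5.1276
Qh = 5.1276 * 1.2200 = 6.2556 kW

COP = 5.1276, Qh = 6.2556 kW


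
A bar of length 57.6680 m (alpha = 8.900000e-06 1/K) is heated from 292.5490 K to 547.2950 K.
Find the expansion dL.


dT = 254.7460 K
dL = 8.900000e-06 * 57.6680 * 254.7460 = 0.130747 m
L_final = 57.798747 m

dL = 0.130747 m


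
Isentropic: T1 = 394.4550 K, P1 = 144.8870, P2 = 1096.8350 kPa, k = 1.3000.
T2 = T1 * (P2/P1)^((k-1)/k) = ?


(k-1)/k = 0.2308
(P2/P1)^exp = 1.5954
T2 = 394.4550 * 1.5954 = 629.3170 K

629.3170 K


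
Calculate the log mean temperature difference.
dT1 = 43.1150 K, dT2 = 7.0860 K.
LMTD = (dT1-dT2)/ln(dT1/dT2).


dT1/dT2 = 6.0845
ln(dT1/dT2) = 1.8057
LMTD = 36.0290 / 1.8057 = 19.9524 K

19.9524 K


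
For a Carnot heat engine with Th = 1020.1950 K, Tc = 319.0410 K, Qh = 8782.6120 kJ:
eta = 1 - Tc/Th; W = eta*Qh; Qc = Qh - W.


eta = 1 - 319.0410/1020.1950 = 0.6873
W = 0.6873 * 8782.6120 = 6036.0652 kJ
Qc = 8782.6120 - 6036.0652 = 2746.5468 kJ

eta = 68.7274%, W = 6036.0652 kJ, Qc = 2746.5468 kJ


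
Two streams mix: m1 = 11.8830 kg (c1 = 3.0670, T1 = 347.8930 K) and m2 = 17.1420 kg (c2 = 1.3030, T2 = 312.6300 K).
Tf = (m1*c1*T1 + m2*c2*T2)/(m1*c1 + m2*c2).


num = 19661.9282
den = 58.7812
Tf = 334.4936 K

334.4936 K


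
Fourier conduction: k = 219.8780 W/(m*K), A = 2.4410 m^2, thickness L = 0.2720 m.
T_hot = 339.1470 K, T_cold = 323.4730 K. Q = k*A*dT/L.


dT = 15.6740 K
Q = 219.8780 * 2.4410 * 15.6740 / 0.2720 = 30928.6167 W

30928.6167 W


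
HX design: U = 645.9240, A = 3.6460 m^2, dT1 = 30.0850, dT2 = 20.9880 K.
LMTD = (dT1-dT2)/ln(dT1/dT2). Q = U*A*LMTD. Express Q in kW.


LMTD = 25.2641 K
Q = 645.9240 * 3.6460 * 25.2641 = 59497.9867 W = 59.4980 kW

59.4980 kW


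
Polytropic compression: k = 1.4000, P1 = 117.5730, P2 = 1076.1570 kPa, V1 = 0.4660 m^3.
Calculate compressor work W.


(k-1)/k = 0.2857
(P2/P1)^exp = 1.8825
W = 3.5000 * 117.5730 * 0.4660 * (1.8825 - 1) = 169.2285 kJ

169.2285 kJ


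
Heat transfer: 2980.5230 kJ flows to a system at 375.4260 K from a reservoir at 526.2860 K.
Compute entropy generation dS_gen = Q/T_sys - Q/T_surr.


dS_sys = 2980.5230/375.4260 = 7.9390 kJ/K
dS_surr = -2980.5230/526.2860 = -5.6633 kJ/K
dS_gen = 7.9390 - 5.6633 = 2.2757 kJ/K (irreversible)

dS_gen = 2.2757 kJ/K, irreversible


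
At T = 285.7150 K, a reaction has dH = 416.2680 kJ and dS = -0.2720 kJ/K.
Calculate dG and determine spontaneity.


T*dS = 285.7150 * -0.2720 = -77.7145 kJ
dG = 416.2680 + 77.7145 = 493.9825 kJ (non-spontaneous)

dG = 493.9825 kJ, non-spontaneous


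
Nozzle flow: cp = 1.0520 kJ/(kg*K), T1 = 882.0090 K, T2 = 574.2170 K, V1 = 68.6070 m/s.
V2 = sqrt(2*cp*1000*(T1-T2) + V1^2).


dT = 307.7920 K
2*cp*1000*dT = 647594.3680
V1^2 = 4706.9204
V2 = sqrt(652301.2884) = 807.6517 m/s

807.6517 m/s


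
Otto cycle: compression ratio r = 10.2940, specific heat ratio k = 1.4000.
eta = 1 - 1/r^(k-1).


r^(k-1) = 2.5412
eta = 1 - 1/2.5412 = 0.6065 = 60.6480%

60.6480%


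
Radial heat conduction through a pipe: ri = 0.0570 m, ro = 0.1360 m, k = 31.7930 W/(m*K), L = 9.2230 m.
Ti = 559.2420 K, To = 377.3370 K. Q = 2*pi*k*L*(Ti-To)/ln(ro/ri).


dT = 181.9050 K
ln(ro/ri) = 0.8696
Q = 2*pi*31.7930*9.2230*181.9050 / 0.8696 = 385395.7186 W

385395.7186 W


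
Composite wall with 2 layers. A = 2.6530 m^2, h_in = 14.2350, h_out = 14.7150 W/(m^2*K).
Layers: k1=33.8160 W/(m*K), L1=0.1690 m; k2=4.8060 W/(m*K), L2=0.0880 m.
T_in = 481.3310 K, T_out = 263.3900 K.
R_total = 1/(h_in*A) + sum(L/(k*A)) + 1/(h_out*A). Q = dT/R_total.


R_conv_in = 1/(14.2350*2.6530) = 0.0265
R_1 = 0.1690/(33.8160*2.6530) = 0.0019
R_2 = 0.0880/(4.8060*2.6530) = 0.0069
R_conv_out = 1/(14.7150*2.6530) = 0.0256
R_total = 0.0609 K/W
Q = 217.9410 / 0.0609 = 3579.8303 W

R_total = 0.0609 K/W, Q = 3579.8303 W


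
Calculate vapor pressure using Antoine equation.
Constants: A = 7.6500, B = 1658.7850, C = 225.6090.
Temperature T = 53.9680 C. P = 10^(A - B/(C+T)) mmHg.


C+T = 279.5770
B/(C+T) = 5.9332
log10(P) = 7.6500 - 5.9332 = 1.7168
P = 10^1.7168 = 52.0960 mmHg

52.0960 mmHg


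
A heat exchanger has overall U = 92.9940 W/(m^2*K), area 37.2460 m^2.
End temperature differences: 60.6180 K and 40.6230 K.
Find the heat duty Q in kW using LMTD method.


LMTD = 49.9553 K
Q = 92.9940 * 37.2460 * 49.9553 = 173028.0567 W = 173.0281 kW

173.0281 kW


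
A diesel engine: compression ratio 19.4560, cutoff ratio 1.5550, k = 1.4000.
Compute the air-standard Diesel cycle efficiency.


r^(k-1) = 3.2781
rc^k = 1.8553
eta = 0.6642 = 66.4190%

66.4190%
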